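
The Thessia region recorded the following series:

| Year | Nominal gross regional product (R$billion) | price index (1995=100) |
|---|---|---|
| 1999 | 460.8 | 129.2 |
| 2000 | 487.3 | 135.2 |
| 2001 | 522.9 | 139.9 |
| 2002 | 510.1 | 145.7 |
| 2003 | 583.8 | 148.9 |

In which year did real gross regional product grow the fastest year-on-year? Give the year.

2003

2000: real = 487.3/1.352 = 360.43; growth vs 1999 (356.66) = 1.06%.
2001: real = 522.9/1.399 = 373.77; growth vs 2000 (360.43) = 3.70%.
2002: real = 510.1/1.457 = 350.10; growth vs 2001 (373.77) = -6.33%.
2003: real = 583.8/1.489 = 392.08; growth vs 2002 (350.10) = 11.99%.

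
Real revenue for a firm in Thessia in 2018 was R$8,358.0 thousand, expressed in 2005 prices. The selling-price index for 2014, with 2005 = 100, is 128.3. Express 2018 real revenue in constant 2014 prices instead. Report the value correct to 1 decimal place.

Real revenue in 2014 prices = Real revenue in 2005 prices × (P_2014/P_2005) = 8358.0 × 1.283 = 10723.31.

R$10,723.3 thousand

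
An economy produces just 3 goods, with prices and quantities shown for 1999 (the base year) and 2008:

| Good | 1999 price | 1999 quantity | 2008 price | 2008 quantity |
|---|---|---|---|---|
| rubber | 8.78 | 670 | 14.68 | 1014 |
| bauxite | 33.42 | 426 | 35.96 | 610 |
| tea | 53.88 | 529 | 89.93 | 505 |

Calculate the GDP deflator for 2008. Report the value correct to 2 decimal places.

145.55

Nominal GDP 2008 = 14.68·1014 + 35.96·610 + 89.93·505 = 82235.77.
Real GDP 2008 (at 1999 prices) = 8.78·1014 + 33.42·610 + 53.88·505 = 56498.52.
Deflator = Nominal/Real × 100 = 82235.77/56498.52 × 100 = 145.554.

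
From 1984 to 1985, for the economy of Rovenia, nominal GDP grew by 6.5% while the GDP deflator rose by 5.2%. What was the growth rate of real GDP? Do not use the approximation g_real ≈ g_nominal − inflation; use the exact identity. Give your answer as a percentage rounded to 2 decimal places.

(1 + g_nom) = (1 + g_real)(1 + π), so g_real = 1.0650 / 1.0520 − 1 = 0.01236.

1.24%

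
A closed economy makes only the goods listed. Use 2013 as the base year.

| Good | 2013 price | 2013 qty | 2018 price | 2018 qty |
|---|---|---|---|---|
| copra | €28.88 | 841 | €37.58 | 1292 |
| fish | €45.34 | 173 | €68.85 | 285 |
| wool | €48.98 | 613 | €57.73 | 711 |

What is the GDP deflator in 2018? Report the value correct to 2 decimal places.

Nominal GDP 2018 = 37.58·1292 + 68.85·285 + 57.73·711 = 109221.64.
Real GDP 2018 (at 2013 prices) = 28.88·1292 + 45.34·285 + 48.98·711 = 85059.64.
Deflator = Nominal/Real × 100 = 109221.64/85059.64 × 100 = 128.406.

128.41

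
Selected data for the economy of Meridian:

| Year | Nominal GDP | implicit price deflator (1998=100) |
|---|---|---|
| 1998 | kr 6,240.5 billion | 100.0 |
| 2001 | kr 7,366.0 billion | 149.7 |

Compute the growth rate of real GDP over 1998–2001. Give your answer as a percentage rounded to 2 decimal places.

Deflate each year: 1998 → 6240.5/1.000 = 6240.50; 2001 → 7366.0/1.497 = 4920.51.
So real GDP changed by 4920.51/6240.50 − 1 = -0.2115, i.e. -21.15%.

-21.15%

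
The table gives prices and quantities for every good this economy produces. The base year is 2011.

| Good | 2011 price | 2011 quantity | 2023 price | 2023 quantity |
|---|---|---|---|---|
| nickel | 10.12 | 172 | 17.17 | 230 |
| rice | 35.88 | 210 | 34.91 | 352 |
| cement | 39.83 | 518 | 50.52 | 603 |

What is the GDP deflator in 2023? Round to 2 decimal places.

Nominal GDP 2023 = 17.17·230 + 34.91·352 + 50.52·603 = 46700.98.
Real GDP 2023 (at 2011 prices) = 10.12·230 + 35.88·352 + 39.83·603 = 38974.85.
Deflator = Nominal/Real × 100 = 46700.98/38974.85 × 100 = 119.823.

119.82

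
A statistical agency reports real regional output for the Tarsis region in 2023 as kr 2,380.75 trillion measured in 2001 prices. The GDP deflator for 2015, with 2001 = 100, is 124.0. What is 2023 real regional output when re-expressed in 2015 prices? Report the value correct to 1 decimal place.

kr 2,952.1 trillion

Real regional output in 2015 prices = Real regional output in 2001 prices × (P_2015/P_2001) = 2380.75 × 1.240 = 2952.13.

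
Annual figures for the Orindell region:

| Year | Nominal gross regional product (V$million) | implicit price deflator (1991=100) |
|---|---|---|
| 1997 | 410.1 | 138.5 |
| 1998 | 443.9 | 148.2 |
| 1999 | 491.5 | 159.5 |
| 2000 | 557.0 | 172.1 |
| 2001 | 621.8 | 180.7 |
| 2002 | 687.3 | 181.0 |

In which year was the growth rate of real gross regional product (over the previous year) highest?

1998: real = 443.9/1.482 = 299.53; growth vs 1997 (296.10) = 1.16%.
1999: real = 491.5/1.595 = 308.15; growth vs 1998 (299.53) = 2.88%.
2000: real = 557.0/1.721 = 323.65; growth vs 1999 (308.15) = 5.03%.
2001: real = 621.8/1.807 = 344.11; growth vs 2000 (323.65) = 6.32%.
2002: real = 687.3/1.810 = 379.72; growth vs 2001 (344.11) = 10.35%.

2002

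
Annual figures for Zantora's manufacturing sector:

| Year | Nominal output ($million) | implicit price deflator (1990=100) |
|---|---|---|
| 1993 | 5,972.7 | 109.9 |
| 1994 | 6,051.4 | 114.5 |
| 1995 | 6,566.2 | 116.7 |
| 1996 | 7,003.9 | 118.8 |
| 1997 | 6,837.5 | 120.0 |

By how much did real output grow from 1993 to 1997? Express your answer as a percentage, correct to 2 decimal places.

4.84%

Real output 1993 = 5972.7/1.099 = 5434.67.
Real output 1997 = 6837.5/1.200 = 5697.92.
Change = 5697.92/5434.67 − 1 = 0.0484.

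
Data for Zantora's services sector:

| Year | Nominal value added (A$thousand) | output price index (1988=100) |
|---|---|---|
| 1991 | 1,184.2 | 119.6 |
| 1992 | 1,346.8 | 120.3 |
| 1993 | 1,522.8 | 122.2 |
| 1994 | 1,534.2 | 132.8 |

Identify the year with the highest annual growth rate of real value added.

1992: real = 1346.8/1.203 = 1119.53; growth vs 1991 (990.13) = 13.07%.
1993: real = 1522.8/1.222 = 1246.15; growth vs 1992 (1119.53) = 11.31%.
1994: real = 1534.2/1.328 = 1155.27; growth vs 1993 (1246.15) = -7.29%.

1992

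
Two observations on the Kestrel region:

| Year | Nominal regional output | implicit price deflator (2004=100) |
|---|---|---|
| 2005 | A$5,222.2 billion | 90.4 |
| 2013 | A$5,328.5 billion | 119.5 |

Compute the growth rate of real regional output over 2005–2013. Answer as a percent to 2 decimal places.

-22.81%

Real regional output 2005 = 5222.2 / 0.904 = 5776.77.
Real regional output 2013 = 5328.5 / 1.195 = 4459.00.
Real growth = 4459.00 / 5776.77 − 1 = -0.2281.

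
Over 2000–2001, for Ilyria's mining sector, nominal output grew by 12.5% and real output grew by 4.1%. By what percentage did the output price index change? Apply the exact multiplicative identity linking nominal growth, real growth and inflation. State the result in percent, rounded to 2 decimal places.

8.07%

(1 + g_nom) = (1 + g_real)(1 + π), so π = 1.1250 / 1.0410 − 1 = 0.08069.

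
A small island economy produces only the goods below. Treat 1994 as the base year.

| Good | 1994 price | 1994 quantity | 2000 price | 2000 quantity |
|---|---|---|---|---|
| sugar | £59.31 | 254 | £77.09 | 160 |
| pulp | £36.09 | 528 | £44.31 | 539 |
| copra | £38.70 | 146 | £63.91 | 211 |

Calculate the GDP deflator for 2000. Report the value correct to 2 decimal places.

133.94

Nominal GDP 2000 = 77.09·160 + 44.31·539 + 63.91·211 = 49702.50.
Real GDP 2000 (at 1994 prices) = 59.31·160 + 36.09·539 + 38.70·211 = 37107.81.
Deflator = Nominal/Real × 100 = 49702.50/37107.81 × 100 = 133.941.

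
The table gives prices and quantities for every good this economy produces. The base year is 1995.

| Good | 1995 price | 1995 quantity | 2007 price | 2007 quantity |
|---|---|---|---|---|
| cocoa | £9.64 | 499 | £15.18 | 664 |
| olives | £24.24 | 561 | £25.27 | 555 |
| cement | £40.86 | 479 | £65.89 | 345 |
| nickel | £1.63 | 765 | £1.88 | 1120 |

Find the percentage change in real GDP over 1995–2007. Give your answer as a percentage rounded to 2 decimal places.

Real GDP 1995 = Nominal GDP 1995 = 9.64·499 + 24.24·561 + 40.86·479 + 1.63·765 = 39227.89.
Real GDP 2007 (at 1995 prices) = 9.64·664 + 24.24·555 + 40.86·345 + 1.63·1120 = 35776.46.
Real growth = 35776.46/39227.89 − 1 = -0.0880.

-8.80%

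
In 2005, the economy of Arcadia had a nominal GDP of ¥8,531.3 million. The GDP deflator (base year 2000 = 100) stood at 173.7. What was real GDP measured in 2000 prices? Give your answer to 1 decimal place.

¥4,911.5 million

Real GDP = Nominal / (GDP deflator/100) = 8531.3 / 1.737 = 4911.51.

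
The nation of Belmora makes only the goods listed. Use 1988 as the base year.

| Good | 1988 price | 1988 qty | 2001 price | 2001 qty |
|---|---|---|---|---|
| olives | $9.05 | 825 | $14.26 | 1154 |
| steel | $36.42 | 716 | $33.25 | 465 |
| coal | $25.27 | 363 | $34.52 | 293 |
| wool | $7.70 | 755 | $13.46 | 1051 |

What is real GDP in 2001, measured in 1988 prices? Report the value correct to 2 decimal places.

$42875.81

Real GDP 2001 = Σ (p_1988 × q_2001) = 9.05·1154 + 36.42·465 + 25.27·293 + 7.70·1051 = 42875.81.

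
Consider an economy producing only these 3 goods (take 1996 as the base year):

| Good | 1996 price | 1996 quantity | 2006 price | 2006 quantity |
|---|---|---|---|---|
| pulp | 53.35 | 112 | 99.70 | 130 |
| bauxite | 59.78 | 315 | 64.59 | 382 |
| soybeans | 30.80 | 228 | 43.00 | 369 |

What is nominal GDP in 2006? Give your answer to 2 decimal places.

Nominal GDP 2006 = Σ (p_2006 × q_2006) = 99.70·130 + 64.59·382 + 43.00·369 = 53501.38.

53501.38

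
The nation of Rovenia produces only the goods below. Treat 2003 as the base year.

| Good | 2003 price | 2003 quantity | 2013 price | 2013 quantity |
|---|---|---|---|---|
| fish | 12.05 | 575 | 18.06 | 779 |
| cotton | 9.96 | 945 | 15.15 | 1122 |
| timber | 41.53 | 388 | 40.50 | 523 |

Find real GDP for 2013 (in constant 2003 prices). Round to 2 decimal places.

42282.26

Real GDP 2013 = Σ (p_2003 × q_2013) = 12.05·779 + 9.96·1122 + 41.53·523 = 42282.26.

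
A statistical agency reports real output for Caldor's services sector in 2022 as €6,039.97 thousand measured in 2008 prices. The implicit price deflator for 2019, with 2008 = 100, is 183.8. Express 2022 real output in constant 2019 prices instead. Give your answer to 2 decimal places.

€11,101.46 thousand

Real output in 2019 prices = Real output in 2008 prices × (P_2019/P_2008) = 6039.97 × 1.838 = 11101.46.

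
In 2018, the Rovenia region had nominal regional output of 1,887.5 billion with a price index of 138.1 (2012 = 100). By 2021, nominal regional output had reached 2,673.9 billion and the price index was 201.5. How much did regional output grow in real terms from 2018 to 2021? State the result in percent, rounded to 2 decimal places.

-2.91%

Real regional output 2018 = 1887.5 / 1.381 = 1366.76.
Real regional output 2021 = 2673.9 / 2.015 = 1327.00.
Real growth = 1327.00 / 1366.76 − 1 = -0.0291.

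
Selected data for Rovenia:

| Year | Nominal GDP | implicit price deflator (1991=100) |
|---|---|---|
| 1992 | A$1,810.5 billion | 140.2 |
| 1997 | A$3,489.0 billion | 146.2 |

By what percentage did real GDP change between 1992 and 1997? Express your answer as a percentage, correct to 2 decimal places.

Deflate each year: 1992 → 1810.5/1.402 = 1291.37; 1997 → 3489.0/1.462 = 2386.46.
So real GDP changed by 2386.46/1291.37 − 1 = 0.8480, i.e. 84.80%.

84.80%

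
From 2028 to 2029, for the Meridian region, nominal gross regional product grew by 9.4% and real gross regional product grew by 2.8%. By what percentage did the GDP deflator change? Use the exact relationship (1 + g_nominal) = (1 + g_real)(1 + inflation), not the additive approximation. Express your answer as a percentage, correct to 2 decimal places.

(1 + g_nom) = (1 + g_real)(1 + π), so π = 1.0940 / 1.0280 − 1 = 0.06420.

6.42%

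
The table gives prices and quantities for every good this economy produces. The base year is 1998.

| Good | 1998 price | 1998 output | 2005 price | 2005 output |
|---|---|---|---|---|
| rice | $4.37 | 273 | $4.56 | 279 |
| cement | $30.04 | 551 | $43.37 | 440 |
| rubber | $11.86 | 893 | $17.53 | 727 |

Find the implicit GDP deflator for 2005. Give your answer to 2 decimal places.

143.54

Nominal GDP 2005 = 4.56·279 + 43.37·440 + 17.53·727 = 33099.35.
Real GDP 2005 (at 1998 prices) = 4.37·279 + 30.04·440 + 11.86·727 = 23059.05.
Deflator = Nominal/Real × 100 = 33099.35/23059.05 × 100 = 143.542.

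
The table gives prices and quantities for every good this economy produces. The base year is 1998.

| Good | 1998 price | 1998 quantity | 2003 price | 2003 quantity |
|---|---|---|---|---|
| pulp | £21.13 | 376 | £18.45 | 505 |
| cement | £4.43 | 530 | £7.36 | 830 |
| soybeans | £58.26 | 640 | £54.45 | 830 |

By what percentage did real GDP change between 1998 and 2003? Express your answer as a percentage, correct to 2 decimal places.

Real GDP 1998 = Nominal GDP 1998 = 21.13·376 + 4.43·530 + 58.26·640 = 47579.18.
Real GDP 2003 (at 1998 prices) = 21.13·505 + 4.43·830 + 58.26·830 = 62703.35.
Real growth = 62703.35/47579.18 − 1 = 0.3179.

31.79%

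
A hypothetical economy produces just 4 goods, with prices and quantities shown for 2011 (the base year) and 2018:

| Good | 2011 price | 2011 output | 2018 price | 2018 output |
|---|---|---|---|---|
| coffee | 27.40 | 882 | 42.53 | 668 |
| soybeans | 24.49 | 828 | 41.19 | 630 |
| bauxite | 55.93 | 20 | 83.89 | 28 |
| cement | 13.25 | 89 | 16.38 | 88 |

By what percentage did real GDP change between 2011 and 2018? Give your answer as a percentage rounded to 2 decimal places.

-21.99%

Real GDP 2011 = Nominal GDP 2011 = 27.40·882 + 24.49·828 + 55.93·20 + 13.25·89 = 46742.37.
Real GDP 2018 (at 2011 prices) = 27.40·668 + 24.49·630 + 55.93·28 + 13.25·88 = 36463.94.
Real growth = 36463.94/46742.37 − 1 = -0.2199.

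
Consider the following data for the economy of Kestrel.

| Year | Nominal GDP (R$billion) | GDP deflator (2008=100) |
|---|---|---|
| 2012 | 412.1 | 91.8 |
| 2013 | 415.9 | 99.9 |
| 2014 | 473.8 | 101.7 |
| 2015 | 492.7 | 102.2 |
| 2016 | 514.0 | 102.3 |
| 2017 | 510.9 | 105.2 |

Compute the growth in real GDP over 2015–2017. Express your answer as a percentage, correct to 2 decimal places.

Real GDP 2015 = 492.7/1.022 = 482.09.
Real GDP 2017 = 510.9/1.052 = 485.65.
Change = 485.65/482.09 − 1 = 0.0074.

0.74%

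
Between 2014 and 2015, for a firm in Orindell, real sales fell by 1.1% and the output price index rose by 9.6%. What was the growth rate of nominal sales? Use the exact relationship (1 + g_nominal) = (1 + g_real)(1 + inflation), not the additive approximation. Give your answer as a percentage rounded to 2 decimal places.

8.39%

(1 + g_nom) = (1 + g_real)(1 + π) = 0.9890 × 1.0960 = 1.08394.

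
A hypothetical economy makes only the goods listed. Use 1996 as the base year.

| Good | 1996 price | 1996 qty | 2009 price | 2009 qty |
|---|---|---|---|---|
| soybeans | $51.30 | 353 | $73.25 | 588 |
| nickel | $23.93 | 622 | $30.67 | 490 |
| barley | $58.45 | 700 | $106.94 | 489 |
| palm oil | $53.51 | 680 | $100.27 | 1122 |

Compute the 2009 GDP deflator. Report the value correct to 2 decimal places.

170.79

Nominal GDP 2009 = 73.25·588 + 30.67·490 + 106.94·489 + 100.27·1122 = 222895.90.
Real GDP 2009 (at 1996 prices) = 51.30·588 + 23.93·490 + 58.45·489 + 53.51·1122 = 130510.37.
Deflator = Nominal/Real × 100 = 222895.90/130510.37 × 100 = 170.788.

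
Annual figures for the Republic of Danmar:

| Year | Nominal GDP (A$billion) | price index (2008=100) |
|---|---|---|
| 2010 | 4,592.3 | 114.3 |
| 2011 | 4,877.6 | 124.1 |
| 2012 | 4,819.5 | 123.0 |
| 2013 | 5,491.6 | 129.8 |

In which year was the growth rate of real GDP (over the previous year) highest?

2011: real = 4877.6/1.241 = 3930.38; growth vs 2010 (4017.76) = -2.17%.
2012: real = 4819.5/1.230 = 3918.29; growth vs 2011 (3930.38) = -0.31%.
2013: real = 5491.6/1.298 = 4230.82; growth vs 2012 (3918.29) = 7.98%.

2013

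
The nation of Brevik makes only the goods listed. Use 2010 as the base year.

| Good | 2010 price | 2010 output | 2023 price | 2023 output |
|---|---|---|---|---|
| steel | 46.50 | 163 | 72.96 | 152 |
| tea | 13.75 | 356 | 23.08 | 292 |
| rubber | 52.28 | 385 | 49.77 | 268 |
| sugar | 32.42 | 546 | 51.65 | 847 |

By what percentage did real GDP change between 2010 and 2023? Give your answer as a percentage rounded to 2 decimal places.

Real GDP 2010 = Nominal GDP 2010 = 46.50·163 + 13.75·356 + 52.28·385 + 32.42·546 = 50303.62.
Real GDP 2023 (at 2010 prices) = 46.50·152 + 13.75·292 + 52.28·268 + 32.42·847 = 52553.78.
Real growth = 52553.78/50303.62 − 1 = 0.0447.

4.47%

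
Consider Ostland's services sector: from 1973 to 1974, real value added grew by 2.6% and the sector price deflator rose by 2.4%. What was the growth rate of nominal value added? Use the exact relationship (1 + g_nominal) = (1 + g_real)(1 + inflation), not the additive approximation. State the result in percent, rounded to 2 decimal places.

5.06%

(1 + g_nom) = (1 + g_real)(1 + π) = 1.0260 × 1.0240 = 1.05062.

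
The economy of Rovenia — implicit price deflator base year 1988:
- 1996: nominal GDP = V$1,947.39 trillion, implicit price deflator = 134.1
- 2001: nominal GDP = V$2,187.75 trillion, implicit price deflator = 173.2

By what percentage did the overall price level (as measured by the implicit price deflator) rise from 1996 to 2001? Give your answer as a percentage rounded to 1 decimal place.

Price-level change = 173.2 / 134.1 − 1 = 0.2916.

29.2%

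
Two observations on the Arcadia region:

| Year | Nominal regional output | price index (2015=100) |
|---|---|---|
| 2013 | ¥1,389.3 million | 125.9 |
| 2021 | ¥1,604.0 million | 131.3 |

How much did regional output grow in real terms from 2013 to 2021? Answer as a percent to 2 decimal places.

10.71%

Real regional output 2013 = 1389.3 / 1.259 = 1103.49.
Real regional output 2021 = 1604.0 / 1.313 = 1221.63.
Real growth = 1221.63 / 1103.49 − 1 = 0.1071.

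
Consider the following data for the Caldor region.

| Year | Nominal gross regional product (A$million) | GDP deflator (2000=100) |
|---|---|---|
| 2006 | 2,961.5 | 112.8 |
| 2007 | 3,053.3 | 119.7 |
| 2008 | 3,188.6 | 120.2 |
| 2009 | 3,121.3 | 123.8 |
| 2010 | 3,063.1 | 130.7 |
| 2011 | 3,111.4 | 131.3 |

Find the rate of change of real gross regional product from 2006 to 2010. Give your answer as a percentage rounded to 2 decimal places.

Real gross regional product 2006 = 2961.5/1.128 = 2625.44.
Real gross regional product 2010 = 3063.1/1.307 = 2343.61.
Change = 2343.61/2625.44 − 1 = -0.1073.

-10.73%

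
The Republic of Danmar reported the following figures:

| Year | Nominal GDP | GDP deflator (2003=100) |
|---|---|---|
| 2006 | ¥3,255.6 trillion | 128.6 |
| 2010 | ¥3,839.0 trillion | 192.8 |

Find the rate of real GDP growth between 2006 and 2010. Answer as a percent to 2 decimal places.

-21.35%

Deflate each year: 2006 → 3255.6/1.286 = 2531.57; 2010 → 3839.0/1.928 = 1991.18.
So real GDP changed by 1991.18/2531.57 − 1 = -0.2135, i.e. -21.35%.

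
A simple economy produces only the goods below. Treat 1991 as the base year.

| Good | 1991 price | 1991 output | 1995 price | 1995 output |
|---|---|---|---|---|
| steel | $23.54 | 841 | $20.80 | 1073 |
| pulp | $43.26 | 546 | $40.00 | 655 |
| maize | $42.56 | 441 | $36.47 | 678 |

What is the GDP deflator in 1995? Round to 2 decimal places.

Nominal GDP 1995 = 20.80·1073 + 40.00·655 + 36.47·678 = 73245.06.
Real GDP 1995 (at 1991 prices) = 23.54·1073 + 43.26·655 + 42.56·678 = 82449.40.
Deflator = Nominal/Real × 100 = 73245.06/82449.40 × 100 = 88.836.

88.84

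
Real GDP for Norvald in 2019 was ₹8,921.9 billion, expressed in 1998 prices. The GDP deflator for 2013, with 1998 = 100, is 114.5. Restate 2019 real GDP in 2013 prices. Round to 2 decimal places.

Real GDP in 2013 prices = Real GDP in 1998 prices × (P_2013/P_1998) = 8921.9 × 1.145 = 10215.58.

₹10,215.58 billion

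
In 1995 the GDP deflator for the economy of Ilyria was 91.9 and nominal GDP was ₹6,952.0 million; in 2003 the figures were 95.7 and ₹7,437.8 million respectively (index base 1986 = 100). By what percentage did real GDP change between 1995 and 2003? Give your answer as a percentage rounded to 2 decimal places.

Deflate each year: 1995 → 6952.0/0.919 = 7564.74; 2003 → 7437.8/0.957 = 7772.00.
So real GDP changed by 7772.00/7564.74 − 1 = 0.0274, i.e. 2.74%.

2.74%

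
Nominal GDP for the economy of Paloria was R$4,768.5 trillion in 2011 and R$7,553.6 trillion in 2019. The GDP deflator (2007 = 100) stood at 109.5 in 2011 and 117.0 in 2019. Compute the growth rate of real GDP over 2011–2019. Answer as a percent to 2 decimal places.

Real GDP 2011 = 4768.5 / 1.095 = 4354.79.
Real GDP 2019 = 7553.6 / 1.170 = 6456.07.
Real growth = 6456.07 / 4354.79 − 1 = 0.4825.

48.25%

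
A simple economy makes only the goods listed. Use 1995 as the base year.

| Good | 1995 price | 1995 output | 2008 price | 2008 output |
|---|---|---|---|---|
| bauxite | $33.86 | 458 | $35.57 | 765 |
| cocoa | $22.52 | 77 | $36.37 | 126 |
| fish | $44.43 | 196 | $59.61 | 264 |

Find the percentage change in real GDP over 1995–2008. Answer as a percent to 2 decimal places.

Real GDP 1995 = Nominal GDP 1995 = 33.86·458 + 22.52·77 + 44.43·196 = 25950.20.
Real GDP 2008 (at 1995 prices) = 33.86·765 + 22.52·126 + 44.43·264 = 40469.94.
Real growth = 40469.94/25950.20 − 1 = 0.5595.

55.95%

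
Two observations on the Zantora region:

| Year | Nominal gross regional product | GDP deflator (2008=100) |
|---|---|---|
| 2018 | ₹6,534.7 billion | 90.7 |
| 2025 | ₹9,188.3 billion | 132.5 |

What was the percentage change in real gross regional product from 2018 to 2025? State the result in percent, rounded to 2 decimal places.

Deflate each year: 2018 → 6534.7/0.907 = 7204.74; 2025 → 9188.3/1.325 = 6934.57.
So real gross regional product changed by 6934.57/7204.74 − 1 = -0.0375, i.e. -3.75%.

-3.75%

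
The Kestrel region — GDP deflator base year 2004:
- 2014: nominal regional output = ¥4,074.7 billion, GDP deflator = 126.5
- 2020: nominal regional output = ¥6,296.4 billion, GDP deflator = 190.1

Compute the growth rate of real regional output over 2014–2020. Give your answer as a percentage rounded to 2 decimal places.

Deflate each year: 2014 → 4074.7/1.265 = 3221.11; 2020 → 6296.4/1.901 = 3312.15.
So real regional output changed by 3312.15/3221.11 − 1 = 0.0283, i.e. 2.83%.

2.83%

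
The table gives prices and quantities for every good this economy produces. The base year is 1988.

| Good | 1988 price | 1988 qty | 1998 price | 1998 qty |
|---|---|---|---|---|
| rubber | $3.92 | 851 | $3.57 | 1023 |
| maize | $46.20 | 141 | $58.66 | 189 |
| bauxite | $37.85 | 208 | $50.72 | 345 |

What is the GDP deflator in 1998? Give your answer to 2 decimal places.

Nominal GDP 1998 = 3.57·1023 + 58.66·189 + 50.72·345 = 32237.25.
Real GDP 1998 (at 1988 prices) = 3.92·1023 + 46.20·189 + 37.85·345 = 25800.21.
Deflator = Nominal/Real × 100 = 32237.25/25800.21 × 100 = 124.950.

124.95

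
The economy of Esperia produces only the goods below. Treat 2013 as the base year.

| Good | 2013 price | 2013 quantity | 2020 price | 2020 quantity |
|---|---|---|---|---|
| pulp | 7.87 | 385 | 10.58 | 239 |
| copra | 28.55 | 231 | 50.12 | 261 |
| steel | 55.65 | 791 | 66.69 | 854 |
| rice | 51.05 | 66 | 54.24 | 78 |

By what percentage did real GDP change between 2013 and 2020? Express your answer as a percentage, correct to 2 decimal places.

Real GDP 2013 = Nominal GDP 2013 = 7.87·385 + 28.55·231 + 55.65·791 + 51.05·66 = 57013.45.
Real GDP 2020 (at 2013 prices) = 7.87·239 + 28.55·261 + 55.65·854 + 51.05·78 = 60839.48.
Real growth = 60839.48/57013.45 − 1 = 0.0671.

6.71%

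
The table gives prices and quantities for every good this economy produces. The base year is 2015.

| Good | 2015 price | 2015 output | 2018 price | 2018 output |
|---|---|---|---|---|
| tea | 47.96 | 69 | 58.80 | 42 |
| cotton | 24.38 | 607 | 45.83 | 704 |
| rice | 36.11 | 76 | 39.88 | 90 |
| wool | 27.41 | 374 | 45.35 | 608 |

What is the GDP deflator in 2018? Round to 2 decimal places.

168.56

Nominal GDP 2018 = 58.80·42 + 45.83·704 + 39.88·90 + 45.35·608 = 65895.92.
Real GDP 2018 (at 2015 prices) = 47.96·42 + 24.38·704 + 36.11·90 + 27.41·608 = 39093.02.
Deflator = Nominal/Real × 100 = 65895.92/39093.02 × 100 = 168.562.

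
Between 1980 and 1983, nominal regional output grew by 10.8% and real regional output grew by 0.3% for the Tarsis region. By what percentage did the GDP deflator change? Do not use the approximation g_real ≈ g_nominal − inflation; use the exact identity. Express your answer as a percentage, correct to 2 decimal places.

(1 + g_nom) = (1 + g_real)(1 + π), so π = 1.1080 / 1.0030 − 1 = 0.10469.

10.47%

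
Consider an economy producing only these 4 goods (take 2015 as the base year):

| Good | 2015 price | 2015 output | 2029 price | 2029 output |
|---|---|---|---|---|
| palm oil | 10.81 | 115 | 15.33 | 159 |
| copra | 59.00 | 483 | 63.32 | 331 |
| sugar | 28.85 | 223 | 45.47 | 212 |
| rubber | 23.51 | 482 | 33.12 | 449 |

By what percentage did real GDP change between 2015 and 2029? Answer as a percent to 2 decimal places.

Real GDP 2015 = Nominal GDP 2015 = 10.81·115 + 59.00·483 + 28.85·223 + 23.51·482 = 47505.52.
Real GDP 2029 (at 2015 prices) = 10.81·159 + 59.00·331 + 28.85·212 + 23.51·449 = 37919.98.
Real growth = 37919.98/47505.52 − 1 = -0.2018.

-20.18%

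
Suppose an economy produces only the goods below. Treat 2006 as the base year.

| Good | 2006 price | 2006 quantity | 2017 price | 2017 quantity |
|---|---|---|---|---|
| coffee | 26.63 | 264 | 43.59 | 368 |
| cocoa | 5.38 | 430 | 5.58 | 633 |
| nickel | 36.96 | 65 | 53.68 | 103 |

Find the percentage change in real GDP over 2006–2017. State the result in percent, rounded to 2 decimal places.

44.83%

Real GDP 2006 = Nominal GDP 2006 = 26.63·264 + 5.38·430 + 36.96·65 = 11746.12.
Real GDP 2017 (at 2006 prices) = 26.63·368 + 5.38·633 + 36.96·103 = 17012.26.
Real growth = 17012.26/11746.12 − 1 = 0.4483.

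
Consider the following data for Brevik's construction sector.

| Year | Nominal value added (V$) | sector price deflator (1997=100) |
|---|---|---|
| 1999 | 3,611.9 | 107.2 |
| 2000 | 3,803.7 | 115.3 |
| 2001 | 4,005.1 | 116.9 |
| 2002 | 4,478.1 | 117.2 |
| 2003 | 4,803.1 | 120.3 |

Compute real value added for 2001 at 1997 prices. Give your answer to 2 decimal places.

V$3,426.09

Real value added 2001 = 4005.1 / 1.169 = 3426.09.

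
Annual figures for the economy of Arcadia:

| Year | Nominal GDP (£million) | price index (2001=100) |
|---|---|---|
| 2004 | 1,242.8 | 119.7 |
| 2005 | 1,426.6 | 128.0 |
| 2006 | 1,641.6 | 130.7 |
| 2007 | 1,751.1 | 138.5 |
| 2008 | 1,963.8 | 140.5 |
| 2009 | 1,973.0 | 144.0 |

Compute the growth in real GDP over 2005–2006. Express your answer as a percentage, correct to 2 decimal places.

12.69%

Real GDP 2005 = 1426.6/1.280 = 1114.53.
Real GDP 2006 = 1641.6/1.307 = 1256.01.
Change = 1256.01/1114.53 − 1 = 0.1269.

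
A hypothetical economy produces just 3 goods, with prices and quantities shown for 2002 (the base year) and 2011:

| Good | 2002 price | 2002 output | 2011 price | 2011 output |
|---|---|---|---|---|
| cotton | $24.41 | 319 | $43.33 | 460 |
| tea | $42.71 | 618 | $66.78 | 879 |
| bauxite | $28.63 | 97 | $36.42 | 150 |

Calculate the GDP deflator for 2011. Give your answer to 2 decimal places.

Nominal GDP 2011 = 43.33·460 + 66.78·879 + 36.42·150 = 84094.42.
Real GDP 2011 (at 2002 prices) = 24.41·460 + 42.71·879 + 28.63·150 = 53065.19.
Deflator = Nominal/Real × 100 = 84094.42/53065.19 × 100 = 158.474.

158.47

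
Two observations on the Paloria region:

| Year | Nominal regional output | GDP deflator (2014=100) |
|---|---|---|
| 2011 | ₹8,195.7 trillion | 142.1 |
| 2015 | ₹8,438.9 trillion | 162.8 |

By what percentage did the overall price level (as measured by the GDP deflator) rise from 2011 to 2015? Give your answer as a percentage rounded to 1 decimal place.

14.6%

Price-level change = 162.8 / 142.1 − 1 = 0.1457.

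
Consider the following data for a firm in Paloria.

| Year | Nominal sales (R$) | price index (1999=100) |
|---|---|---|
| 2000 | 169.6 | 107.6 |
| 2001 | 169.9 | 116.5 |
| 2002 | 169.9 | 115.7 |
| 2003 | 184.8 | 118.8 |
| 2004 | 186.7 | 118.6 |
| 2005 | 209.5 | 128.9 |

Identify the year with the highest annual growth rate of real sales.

2001: real = 169.9/1.165 = 145.84; growth vs 2000 (157.62) = -7.47%.
2002: real = 169.9/1.157 = 146.85; growth vs 2001 (145.84) = 0.69%.
2003: real = 184.8/1.188 = 155.56; growth vs 2002 (146.85) = 5.93%.
2004: real = 186.7/1.186 = 157.42; growth vs 2003 (155.56) = 1.20%.
2005: real = 209.5/1.289 = 162.53; growth vs 2004 (157.42) = 3.25%.

2003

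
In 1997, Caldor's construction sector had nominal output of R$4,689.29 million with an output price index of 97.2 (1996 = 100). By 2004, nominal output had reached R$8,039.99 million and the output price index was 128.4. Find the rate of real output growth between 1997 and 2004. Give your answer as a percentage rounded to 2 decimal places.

Real output 1997 = 4689.29 / 0.972 = 4824.37.
Real output 2004 = 8039.99 / 1.284 = 6261.67.
Real growth = 6261.67 / 4824.37 − 1 = 0.2979.

29.79%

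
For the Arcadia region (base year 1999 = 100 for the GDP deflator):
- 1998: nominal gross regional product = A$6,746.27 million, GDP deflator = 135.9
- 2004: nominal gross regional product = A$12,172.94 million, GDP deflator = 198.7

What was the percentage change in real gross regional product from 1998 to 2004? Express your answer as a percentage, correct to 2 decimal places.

23.41%

Deflate each year: 1998 → 6746.27/1.359 = 4964.14; 2004 → 12172.94/1.987 = 6126.29.
So real gross regional product changed by 6126.29/4964.14 − 1 = 0.2341, i.e. 23.41%.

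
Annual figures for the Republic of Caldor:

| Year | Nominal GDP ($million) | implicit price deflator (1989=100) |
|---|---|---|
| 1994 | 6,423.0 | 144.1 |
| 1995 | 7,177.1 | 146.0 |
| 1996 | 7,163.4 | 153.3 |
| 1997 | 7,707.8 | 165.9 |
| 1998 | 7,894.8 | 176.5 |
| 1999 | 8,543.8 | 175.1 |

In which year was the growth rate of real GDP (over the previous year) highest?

1995

1995: real = 7177.1/1.460 = 4915.82; growth vs 1994 (4457.32) = 10.29%.
1996: real = 7163.4/1.533 = 4672.80; growth vs 1995 (4915.82) = -4.94%.
1997: real = 7707.8/1.659 = 4646.05; growth vs 1996 (4672.80) = -0.57%.
1998: real = 7894.8/1.765 = 4472.97; growth vs 1997 (4646.05) = -3.73%.
1999: real = 8543.8/1.751 = 4879.38; growth vs 1998 (4472.97) = 9.09%.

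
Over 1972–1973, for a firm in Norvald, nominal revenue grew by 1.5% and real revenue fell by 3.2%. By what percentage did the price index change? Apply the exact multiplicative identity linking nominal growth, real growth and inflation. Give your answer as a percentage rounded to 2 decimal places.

(1 + g_nom) = (1 + g_real)(1 + π), so π = 1.0150 / 0.9680 − 1 = 0.04855.

4.86%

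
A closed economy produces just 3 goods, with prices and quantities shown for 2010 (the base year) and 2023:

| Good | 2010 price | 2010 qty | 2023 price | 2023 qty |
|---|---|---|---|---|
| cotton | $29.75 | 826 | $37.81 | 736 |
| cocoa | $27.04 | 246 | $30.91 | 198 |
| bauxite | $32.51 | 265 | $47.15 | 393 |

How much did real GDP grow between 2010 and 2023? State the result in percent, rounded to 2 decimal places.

Real GDP 2010 = Nominal GDP 2010 = 29.75·826 + 27.04·246 + 32.51·265 = 39840.49.
Real GDP 2023 (at 2010 prices) = 29.75·736 + 27.04·198 + 32.51·393 = 40026.35.
Real growth = 40026.35/39840.49 − 1 = 0.0047.

0.47%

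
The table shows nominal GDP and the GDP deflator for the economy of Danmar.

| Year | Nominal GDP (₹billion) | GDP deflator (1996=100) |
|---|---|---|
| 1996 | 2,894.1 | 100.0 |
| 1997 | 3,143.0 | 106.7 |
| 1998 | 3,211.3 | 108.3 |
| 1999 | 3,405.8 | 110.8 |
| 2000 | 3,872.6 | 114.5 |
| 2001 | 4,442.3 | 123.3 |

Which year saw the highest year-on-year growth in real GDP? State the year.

2000

1997: real = 3143.0/1.067 = 2945.64; growth vs 1996 (2894.10) = 1.78%.
1998: real = 3211.3/1.083 = 2965.19; growth vs 1997 (2945.64) = 0.66%.
1999: real = 3405.8/1.108 = 3073.83; growth vs 1998 (2965.19) = 3.66%.
2000: real = 3872.6/1.145 = 3382.18; growth vs 1999 (3073.83) = 10.03%.
2001: real = 4442.3/1.233 = 3602.84; growth vs 2000 (3382.18) = 6.52%.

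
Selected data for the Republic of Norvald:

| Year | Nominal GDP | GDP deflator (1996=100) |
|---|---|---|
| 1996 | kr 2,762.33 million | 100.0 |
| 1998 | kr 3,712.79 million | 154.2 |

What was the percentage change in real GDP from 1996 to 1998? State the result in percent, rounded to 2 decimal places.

-12.84%

Real GDP 1996 = 2762.33 / 1.000 = 2762.33.
Real GDP 1998 = 3712.79 / 1.542 = 2407.78.
Real growth = 2407.78 / 2762.33 − 1 = -0.1284.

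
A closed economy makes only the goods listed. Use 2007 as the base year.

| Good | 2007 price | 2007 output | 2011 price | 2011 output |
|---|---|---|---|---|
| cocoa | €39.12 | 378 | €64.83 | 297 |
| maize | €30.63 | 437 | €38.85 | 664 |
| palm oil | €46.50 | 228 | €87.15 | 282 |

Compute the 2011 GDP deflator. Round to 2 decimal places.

Nominal GDP 2011 = 64.83·297 + 38.85·664 + 87.15·282 = 69627.21.
Real GDP 2011 (at 2007 prices) = 39.12·297 + 30.63·664 + 46.50·282 = 45069.96.
Deflator = Nominal/Real × 100 = 69627.21/45069.96 × 100 = 154.487.

154.49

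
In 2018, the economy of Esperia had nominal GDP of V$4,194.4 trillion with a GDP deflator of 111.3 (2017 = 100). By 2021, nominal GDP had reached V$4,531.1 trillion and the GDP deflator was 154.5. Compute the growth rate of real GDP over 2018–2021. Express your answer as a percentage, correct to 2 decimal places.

-22.18%

Deflate each year: 2018 → 4194.4/1.113 = 3768.55; 2021 → 4531.1/1.545 = 2932.75.
So real GDP changed by 2932.75/3768.55 − 1 = -0.2218, i.e. -22.18%.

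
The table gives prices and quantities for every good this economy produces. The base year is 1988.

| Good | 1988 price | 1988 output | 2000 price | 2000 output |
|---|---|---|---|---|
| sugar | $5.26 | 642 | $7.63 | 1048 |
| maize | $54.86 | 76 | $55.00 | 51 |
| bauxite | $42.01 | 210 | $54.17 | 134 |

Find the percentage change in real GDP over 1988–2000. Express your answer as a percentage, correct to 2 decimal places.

Real GDP 1988 = Nominal GDP 1988 = 5.26·642 + 54.86·76 + 42.01·210 = 16368.38.
Real GDP 2000 (at 1988 prices) = 5.26·1048 + 54.86·51 + 42.01·134 = 13939.68.
Real growth = 13939.68/16368.38 − 1 = -0.1484.

-14.84%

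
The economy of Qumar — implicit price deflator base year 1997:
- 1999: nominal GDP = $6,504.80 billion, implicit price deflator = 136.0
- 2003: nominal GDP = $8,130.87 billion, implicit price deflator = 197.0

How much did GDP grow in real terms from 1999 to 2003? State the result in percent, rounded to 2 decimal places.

Real GDP 1999 = 6504.80 / 1.360 = 4782.94.
Real GDP 2003 = 8130.87 / 1.970 = 4127.35.
Real growth = 4127.35 / 4782.94 − 1 = -0.1371.

-13.71%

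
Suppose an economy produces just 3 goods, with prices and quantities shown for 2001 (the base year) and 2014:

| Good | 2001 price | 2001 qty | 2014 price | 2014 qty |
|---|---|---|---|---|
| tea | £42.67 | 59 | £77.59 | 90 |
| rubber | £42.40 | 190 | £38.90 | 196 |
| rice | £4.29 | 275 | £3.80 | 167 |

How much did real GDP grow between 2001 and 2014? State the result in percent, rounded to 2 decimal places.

Real GDP 2001 = Nominal GDP 2001 = 42.67·59 + 42.40·190 + 4.29·275 = 11753.28.
Real GDP 2014 (at 2001 prices) = 42.67·90 + 42.40·196 + 4.29·167 = 12867.13.
Real growth = 12867.13/11753.28 − 1 = 0.0948.

9.48%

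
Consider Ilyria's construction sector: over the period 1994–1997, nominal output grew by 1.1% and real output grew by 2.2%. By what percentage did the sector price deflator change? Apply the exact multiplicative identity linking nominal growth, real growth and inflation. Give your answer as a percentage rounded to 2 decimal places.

(1 + g_nom) = (1 + g_real)(1 + π), so π = 1.0110 / 1.0220 − 1 = -0.01076.

-1.08%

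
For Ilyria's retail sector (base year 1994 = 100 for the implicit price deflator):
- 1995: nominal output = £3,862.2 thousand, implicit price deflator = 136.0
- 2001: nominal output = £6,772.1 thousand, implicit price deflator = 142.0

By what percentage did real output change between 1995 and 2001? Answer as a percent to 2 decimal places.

Deflate each year: 1995 → 3862.2/1.360 = 2839.85; 2001 → 6772.1/1.420 = 4769.08.
So real output changed by 4769.08/2839.85 − 1 = 0.6793, i.e. 67.93%.

67.93%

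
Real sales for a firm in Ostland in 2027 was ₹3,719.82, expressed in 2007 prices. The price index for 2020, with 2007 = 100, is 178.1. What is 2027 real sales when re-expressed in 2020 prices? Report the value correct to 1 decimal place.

Real sales in 2020 prices = Real sales in 2007 prices × (P_2020/P_2007) = 3719.82 × 1.781 = 6625.00.

₹6,625.0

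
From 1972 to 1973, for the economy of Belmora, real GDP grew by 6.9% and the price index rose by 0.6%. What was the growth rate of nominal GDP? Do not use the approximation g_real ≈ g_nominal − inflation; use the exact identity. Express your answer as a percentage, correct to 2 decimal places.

(1 + g_nom) = (1 + g_real)(1 + π) = 1.0690 × 1.0060 = 1.07541.

7.54%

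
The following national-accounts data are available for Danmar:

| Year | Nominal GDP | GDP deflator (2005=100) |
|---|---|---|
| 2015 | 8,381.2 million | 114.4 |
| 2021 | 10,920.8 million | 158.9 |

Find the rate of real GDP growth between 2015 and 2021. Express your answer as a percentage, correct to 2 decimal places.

Real GDP 2015 = 8381.2 / 1.144 = 7326.22.
Real GDP 2021 = 10920.8 / 1.589 = 6872.75.
Real growth = 6872.75 / 7326.22 − 1 = -0.0619.

-6.19%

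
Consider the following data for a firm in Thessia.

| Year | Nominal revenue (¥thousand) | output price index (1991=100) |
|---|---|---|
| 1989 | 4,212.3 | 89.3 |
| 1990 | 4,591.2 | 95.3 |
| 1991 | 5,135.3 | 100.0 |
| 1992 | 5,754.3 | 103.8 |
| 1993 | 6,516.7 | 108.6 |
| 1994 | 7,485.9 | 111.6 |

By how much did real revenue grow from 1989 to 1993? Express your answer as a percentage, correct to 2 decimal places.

27.21%

Real revenue 1989 = 4212.3/0.893 = 4717.02.
Real revenue 1993 = 6516.7/1.086 = 6000.64.
Change = 6000.64/4717.02 − 1 = 0.2721.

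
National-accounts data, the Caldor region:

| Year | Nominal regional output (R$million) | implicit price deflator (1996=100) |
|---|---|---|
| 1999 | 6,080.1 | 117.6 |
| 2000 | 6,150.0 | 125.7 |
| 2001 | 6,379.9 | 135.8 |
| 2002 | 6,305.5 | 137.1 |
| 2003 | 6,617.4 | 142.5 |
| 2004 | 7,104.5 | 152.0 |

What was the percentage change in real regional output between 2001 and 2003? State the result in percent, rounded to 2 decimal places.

-1.15%

Real regional output 2001 = 6379.9/1.358 = 4698.01.
Real regional output 2003 = 6617.4/1.425 = 4643.79.
Change = 4643.79/4698.01 − 1 = -0.0115.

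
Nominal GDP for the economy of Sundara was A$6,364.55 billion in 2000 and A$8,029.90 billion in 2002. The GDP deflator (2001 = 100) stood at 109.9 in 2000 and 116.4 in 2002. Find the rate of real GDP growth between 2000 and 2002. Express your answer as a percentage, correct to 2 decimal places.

Deflate each year: 2000 → 6364.55/1.099 = 5791.22; 2002 → 8029.90/1.164 = 6898.54.
So real GDP changed by 6898.54/5791.22 − 1 = 0.1912, i.e. 19.12%.

19.12%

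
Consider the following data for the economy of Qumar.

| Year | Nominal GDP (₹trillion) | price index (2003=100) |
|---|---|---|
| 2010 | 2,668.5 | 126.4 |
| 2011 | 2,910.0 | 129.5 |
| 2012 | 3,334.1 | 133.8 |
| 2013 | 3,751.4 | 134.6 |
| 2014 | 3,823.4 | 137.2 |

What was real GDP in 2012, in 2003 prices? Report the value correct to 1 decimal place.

Real GDP 2012 = 3334.1 / 1.338 = 2491.85.

₹2,491.9 trillion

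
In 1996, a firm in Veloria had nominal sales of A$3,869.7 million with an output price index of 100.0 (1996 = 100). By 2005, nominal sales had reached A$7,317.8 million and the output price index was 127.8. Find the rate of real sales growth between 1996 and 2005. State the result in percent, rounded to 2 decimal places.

Deflate each year: 1996 → 3869.7/1.000 = 3869.70; 2005 → 7317.8/1.278 = 5725.98.
So real sales changed by 5725.98/3869.70 − 1 = 0.4797, i.e. 47.97%.

47.97%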